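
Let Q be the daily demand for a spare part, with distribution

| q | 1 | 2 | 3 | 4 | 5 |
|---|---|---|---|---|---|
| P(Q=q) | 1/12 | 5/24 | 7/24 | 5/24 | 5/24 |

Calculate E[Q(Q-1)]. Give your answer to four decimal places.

8.8333

E[Q(Q-1)] = Σ q(q-1)·P(Q=q)
 = 0·1/12 + 2·5/24 + 6·7/24 + 12·5/24 + 20·5/24
 = 0 + 5/12 + 7/4 + 5/2 + 25/6
 = 53/6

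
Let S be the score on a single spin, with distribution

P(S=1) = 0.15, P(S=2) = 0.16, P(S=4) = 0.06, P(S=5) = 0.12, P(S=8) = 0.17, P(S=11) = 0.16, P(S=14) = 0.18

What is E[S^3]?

814.19

E[S^3] = Σ s^3·P(S=s)
 = 1·0.15 + 8·0.16 + 64·0.06 + 125·0.12 + 512·0.17 + 1331·0.16 + 2744·0.18
 = 0.15 + 1.28 + 3.84 + 15 + 87.04 + 212.96 + 493.92
 = 814.19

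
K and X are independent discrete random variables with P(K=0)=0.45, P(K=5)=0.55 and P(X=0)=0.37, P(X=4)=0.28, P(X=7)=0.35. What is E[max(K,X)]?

E[max(K,X)] = Σ_k Σ_x max(k,x) · P(K=k)P(X=x)
 = 0·0.1665 + 4·0.126 + 7·0.1575 + 5·0.2035 + 5·0.154 + 7·0.1925
 = 0 + 0.504 + 1.1025 + 1.0175 + 0.77 + 1.3475
 = 4.7415

4.7415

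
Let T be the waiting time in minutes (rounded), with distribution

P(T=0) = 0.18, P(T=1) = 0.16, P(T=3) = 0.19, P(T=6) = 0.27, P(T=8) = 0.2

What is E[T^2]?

E[T^2] = Σ t^2·P(T=t)
 = 0·0.18 + 1·0.16 + 9·0.19 + 36·0.27 + 64·0.2
 = 0 + 0.16 + 1.71 + 9.72 + 12.8
 = 24.39

24.39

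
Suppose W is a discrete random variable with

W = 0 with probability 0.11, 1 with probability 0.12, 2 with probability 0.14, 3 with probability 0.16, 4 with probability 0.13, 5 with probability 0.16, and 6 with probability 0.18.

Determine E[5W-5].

E[5W-5] = Σ (5w-5)·P(W=w)
 = (-5)·0.11 + 0·0.12 + 5·0.14 + 10·0.16 + 15·0.13 + 20·0.16 + 25·0.18
 = (-0.55) + 0 + 0.7 + 1.6 + 1.95 + 3.2 + 4.5
 = 11.4

11.4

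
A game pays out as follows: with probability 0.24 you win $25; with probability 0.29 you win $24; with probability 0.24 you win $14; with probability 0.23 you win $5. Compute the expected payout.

E[payout] = 25·0.24 + 24·0.29 + 14·0.24 + 5·0.23
 = 6 + 6.96 + 3.36 + 1.15
 = 17.47

17.47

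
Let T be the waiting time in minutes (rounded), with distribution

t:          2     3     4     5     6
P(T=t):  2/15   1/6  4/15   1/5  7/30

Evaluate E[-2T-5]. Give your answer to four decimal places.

E[-2T-5] = Σ (-2t-5)·P(T=t)
 = (-9)·2/15 + (-11)·1/6 + (-13)·4/15 + (-15)·1/5 + (-17)·7/30
 = (-6/5) + (-11/6) + (-52/15) + (-3) + (-119/30)
 = -202/15

-13.4667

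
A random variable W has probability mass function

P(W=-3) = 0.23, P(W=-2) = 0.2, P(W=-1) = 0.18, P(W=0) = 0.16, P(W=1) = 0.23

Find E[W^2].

3.28

E[W^2] = Σ w^2·P(W=w)
 = 9·0.23 + 4·0.2 + 1·0.18 + 0·0.16 + 1·0.23
 = 2.07 + 0.8 + 0.18 + 0 + 0.23
 = 3.28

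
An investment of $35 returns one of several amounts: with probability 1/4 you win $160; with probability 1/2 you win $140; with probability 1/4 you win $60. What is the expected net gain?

90

E[payout] = 160·1/4 + 140·1/2 + 60·1/4
 = 40 + 70 + 15
 = 125
Net = 125 - 35 = 90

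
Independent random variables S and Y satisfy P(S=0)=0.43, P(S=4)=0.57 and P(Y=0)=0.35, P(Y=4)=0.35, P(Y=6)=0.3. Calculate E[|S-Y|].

E[|S-Y|] = Σ_s Σ_y |s-y| · P(S=s)P(Y=y)
 = 0·0.1505 + 4·0.1505 + 6·0.129 + 4·0.1995 + 0·0.1995 + 2·0.171
 = 0 + 0.602 + 0.774 + 0.798 + 0 + 0.342
 = 2.516

2.516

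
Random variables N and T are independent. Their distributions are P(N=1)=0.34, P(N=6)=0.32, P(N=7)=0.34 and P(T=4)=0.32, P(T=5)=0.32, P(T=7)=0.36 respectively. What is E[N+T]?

E[N+T] = Σ_n Σ_t (n+t) · P(N=n)P(T=t)
 = 5·0.1088 + 6·0.1088 + 8·0.1224 + 10·0.1024 + 11·0.1024 + 13·0.1152 + 11·0.1088 + 12·0.1088 + 14·0.1224
 = 0.544 + 0.6528 + 0.9792 + 1.024 + 1.1264 + 1.4976 + 1.1968 + 1.3056 + 1.7136
 = 10.04

10.04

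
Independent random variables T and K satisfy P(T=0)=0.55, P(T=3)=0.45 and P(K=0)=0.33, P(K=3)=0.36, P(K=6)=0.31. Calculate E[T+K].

E[T+K] = Σ_t Σ_k (t+k) · P(T=t)P(K=k)
 = 0·0.1815 + 3·0.198 + 6·0.1705 + 3·0.1485 + 6·0.162 + 9·0.1395
 = 0 + 0.594 + 1.023 + 0.4455 + 0.972 + 1.2555
 = 4.29

4.29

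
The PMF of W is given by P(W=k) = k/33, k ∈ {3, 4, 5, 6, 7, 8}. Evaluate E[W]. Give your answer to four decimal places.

E[W] = Σ w·P(W=w)
 = 3·1/11 + 4·4/33 + 5·5/33 + 6·2/11 + 7·7/33 + 8·8/33
 = 3/11 + 16/33 + 25/33 + 12/11 + 49/33 + 64/33
 = 199/33

6.0303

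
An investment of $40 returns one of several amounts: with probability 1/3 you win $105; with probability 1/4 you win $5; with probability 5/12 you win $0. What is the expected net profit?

E[payout] = 105·1/3 + 5·1/4 + 0·5/12
 = 35 + 5/4 + 0
 = 145/4
Net = 145/4 - 40 = -15/4

-3.75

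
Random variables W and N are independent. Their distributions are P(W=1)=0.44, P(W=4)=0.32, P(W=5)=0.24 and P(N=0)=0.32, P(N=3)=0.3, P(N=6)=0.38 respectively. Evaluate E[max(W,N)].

E[max(W,N)] = Σ_w Σ_n max(w,n) · P(W=w)P(N=n)
 = 1·0.1408 + 3·0.132 + 6·0.1672 + 4·0.1024 + 4·0.096 + 6·0.1216 + 5·0.0768 + 5·0.072 + 6·0.0912
 = 0.1408 + 0.396 + 1.0032 + 0.4096 + 0.384 + 0.7296 + 0.384 + 0.36 + 0.5472
 = 4.3544

4.3544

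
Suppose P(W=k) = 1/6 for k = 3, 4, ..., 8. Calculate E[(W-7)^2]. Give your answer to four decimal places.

5.1667

E[(W-7)^2] = Σ (w-7)^2·P(W=w)
 = 16·1/6 + 9·1/6 + 4·1/6 + 1·1/6 + 0·1/6 + 1·1/6
 = 8/3 + 3/2 + 2/3 + 1/6 + 0 + 1/6
 = 31/6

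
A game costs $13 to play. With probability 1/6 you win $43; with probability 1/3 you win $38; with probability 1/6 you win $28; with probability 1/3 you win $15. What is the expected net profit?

E[payout] = 43·1/6 + 38·1/3 + 28·1/6 + 15·1/3
 = 43/6 + 38/3 + 14/3 + 5
 = 59/2
Net = 59/2 - 13 = 33/2

16.5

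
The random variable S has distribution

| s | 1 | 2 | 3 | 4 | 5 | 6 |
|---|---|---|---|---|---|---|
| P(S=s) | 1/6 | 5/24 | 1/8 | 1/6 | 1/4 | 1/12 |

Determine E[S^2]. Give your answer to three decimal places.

E[S^2] = Σ s^2·P(S=s)
 = 1·1/6 + 4·5/24 + 9·1/8 + 16·1/6 + 25·1/4 + 36·1/12
 = 1/6 + 5/6 + 9/8 + 8/3 + 25/4 + 3
 = 337/24

14.042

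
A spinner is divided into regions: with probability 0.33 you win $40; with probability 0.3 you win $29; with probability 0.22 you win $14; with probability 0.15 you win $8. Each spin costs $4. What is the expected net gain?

22.18

E[payout] = 40·0.33 + 29·0.3 + 14·0.22 + 8·0.15
 = 13.2 + 8.7 + 3.08 + 1.2
 = 26.18
Net = 26.18 - 4 = 22.18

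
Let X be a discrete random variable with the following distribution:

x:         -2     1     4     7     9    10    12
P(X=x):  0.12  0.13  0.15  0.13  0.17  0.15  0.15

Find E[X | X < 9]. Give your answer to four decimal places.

2.6415

P(X < 9) = 0.12 + 0.13 + 0.15 + 0.13 = 0.53.
E[X | X < 9] = [(-2)·0.12 + 1·0.13 + 4·0.15 + 7·0.13] / 0.53
 = 1.4 / 0.53
 = 140/53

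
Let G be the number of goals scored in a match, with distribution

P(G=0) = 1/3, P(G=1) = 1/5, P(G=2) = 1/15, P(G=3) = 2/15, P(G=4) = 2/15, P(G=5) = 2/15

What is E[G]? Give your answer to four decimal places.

1.9333

E[G] = Σ g·P(G=g)
 = 0·1/3 + 1·1/5 + 2·1/15 + 3·2/15 + 4·2/15 + 5·2/15
 = 0 + 1/5 + 2/15 + 2/5 + 8/15 + 2/3
 = 29/15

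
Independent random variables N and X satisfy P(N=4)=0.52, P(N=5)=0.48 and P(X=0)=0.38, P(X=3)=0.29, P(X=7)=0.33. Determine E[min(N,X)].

2.3484

E[min(N,X)] = Σ_n Σ_x min(n,x) · P(N=n)P(X=x)
 = 0·0.1976 + 3·0.1508 + 4·0.1716 + 0·0.1824 + 3·0.1392 + 5·0.1584
 = 0 + 0.4524 + 0.6864 + 0 + 0.4176 + 0.792
 = 2.3484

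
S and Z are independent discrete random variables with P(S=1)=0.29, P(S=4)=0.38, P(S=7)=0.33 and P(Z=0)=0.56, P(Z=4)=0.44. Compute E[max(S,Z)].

4.5028

E[max(S,Z)] = Σ_s Σ_z max(s,z) · P(S=s)P(Z=z)
 = 1·0.1624 + 4·0.1276 + 4·0.2128 + 4·0.1672 + 7·0.1848 + 7·0.1452
 = 0.1624 + 0.5104 + 0.8512 + 0.6688 + 1.2936 + 1.0164
 = 4.5028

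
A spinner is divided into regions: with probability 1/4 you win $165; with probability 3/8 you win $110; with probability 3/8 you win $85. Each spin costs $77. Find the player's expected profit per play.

37.375

E[payout] = 165·1/4 + 110·3/8 + 85·3/8
 = 165/4 + 165/4 + 255/8
 = 915/8
Net = 915/8 - 77 = 299/8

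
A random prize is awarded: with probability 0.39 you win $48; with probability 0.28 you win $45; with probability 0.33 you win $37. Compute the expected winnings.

43.53

E[payout] = 48·0.39 + 45·0.28 + 37·0.33
 = 18.72 + 12.6 + 12.21
 = 43.53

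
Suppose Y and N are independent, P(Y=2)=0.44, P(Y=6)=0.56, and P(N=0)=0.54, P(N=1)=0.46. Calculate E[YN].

1.9504

E[YN] = Σ_y Σ_n yn · P(Y=y)P(N=n)
 = 0·0.2376 + 2·0.2024 + 0·0.3024 + 6·0.2576
 = 0 + 0.4048 + 0 + 1.5456
 = 1.9504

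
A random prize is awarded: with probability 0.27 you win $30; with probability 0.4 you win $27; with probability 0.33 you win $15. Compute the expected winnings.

23.85

E[payout] = 30·0.27 + 27·0.4 + 15·0.33
 = 8.1 + 10.8 + 4.95
 = 23.85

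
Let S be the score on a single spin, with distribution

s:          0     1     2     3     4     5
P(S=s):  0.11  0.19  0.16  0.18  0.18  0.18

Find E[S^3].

E[S^3] = Σ s^3·P(S=s)
 = 0·0.11 + 1·0.19 + 8·0.16 + 27·0.18 + 64·0.18 + 125·0.18
 = 0 + 0.19 + 1.28 + 4.86 + 11.52 + 22.5
 = 40.35

40.35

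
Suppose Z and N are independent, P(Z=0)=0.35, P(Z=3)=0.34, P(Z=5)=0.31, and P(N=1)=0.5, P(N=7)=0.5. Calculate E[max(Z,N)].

4.96

E[max(Z,N)] = Σ_z Σ_n max(z,n) · P(Z=z)P(N=n)
 = 1·0.175 + 7·0.175 + 3·0.17 + 7·0.17 + 5·0.155 + 7·0.155
 = 0.175 + 1.225 + 0.51 + 1.19 + 0.775 + 1.085
 = 4.96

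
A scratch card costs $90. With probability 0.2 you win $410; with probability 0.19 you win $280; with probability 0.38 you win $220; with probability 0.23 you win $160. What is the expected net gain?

E[payout] = 410·0.2 + 280·0.19 + 220·0.38 + 160·0.23
 = 82 + 53.2 + 83.6 + 36.8
 = 255.6
Net = 255.6 - 90 = 165.6

165.6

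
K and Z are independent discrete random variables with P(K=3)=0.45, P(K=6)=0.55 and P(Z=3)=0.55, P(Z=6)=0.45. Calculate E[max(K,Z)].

E[max(K,Z)] = Σ_k Σ_z max(k,z) · P(K=k)P(Z=z)
 = 3·0.2475 + 6·0.2025 + 6·0.3025 + 6·0.2475
 = 0.7425 + 1.215 + 1.815 + 1.485
 = 5.2575

5.2575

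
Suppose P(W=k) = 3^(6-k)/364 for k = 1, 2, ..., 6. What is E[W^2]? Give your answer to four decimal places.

2.9258

E[W^2] = Σ w^2·P(W=w)
 = 1·243/364 + 4·81/364 + 9·27/364 + 16·9/364 + 25·3/364 + 36·1/364
 = 243/364 + 81/91 + 243/364 + 36/91 + 75/364 + 9/91
 = 1065/364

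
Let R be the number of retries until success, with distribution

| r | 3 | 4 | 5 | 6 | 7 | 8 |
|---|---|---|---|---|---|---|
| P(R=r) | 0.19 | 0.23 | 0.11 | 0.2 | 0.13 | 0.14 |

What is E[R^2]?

E[R^2] = Σ r^2·P(R=r)
 = 9·0.19 + 16·0.23 + 25·0.11 + 36·0.2 + 49·0.13 + 64·0.14
 = 1.71 + 3.68 + 2.75 + 7.2 + 6.37 + 8.96
 = 30.67

30.67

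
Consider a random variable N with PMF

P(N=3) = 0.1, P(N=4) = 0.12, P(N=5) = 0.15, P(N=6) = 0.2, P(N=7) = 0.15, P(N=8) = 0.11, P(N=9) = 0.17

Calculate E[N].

6.19

E[N] = Σ n·P(N=n)
 = 3·0.1 + 4·0.12 + 5·0.15 + 6·0.2 + 7·0.15 + 8·0.11 + 9·0.17
 = 0.3 + 0.48 + 0.75 + 1.2 + 1.05 + 0.88 + 1.53
 = 6.19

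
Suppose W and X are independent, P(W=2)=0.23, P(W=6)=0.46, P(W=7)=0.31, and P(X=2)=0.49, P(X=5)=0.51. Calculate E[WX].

19.0267

E[WX] = Σ_w Σ_x wx · P(W=w)P(X=x)
 = 4·0.1127 + 10·0.1173 + 12·0.2254 + 30·0.2346 + 14·0.1519 + 35·0.1581
 = 0.4508 + 1.173 + 2.7048 + 7.038 + 2.1266 + 5.5335
 = 19.0267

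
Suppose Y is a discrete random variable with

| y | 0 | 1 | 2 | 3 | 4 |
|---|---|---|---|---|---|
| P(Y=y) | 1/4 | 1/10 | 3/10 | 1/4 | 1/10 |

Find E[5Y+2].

11.25

E[5Y+2] = Σ (5y+2)·P(Y=y)
 = 2·1/4 + 7·1/10 + 12·3/10 + 17·1/4 + 22·1/10
 = 1/2 + 7/10 + 18/5 + 17/4 + 11/5
 = 45/4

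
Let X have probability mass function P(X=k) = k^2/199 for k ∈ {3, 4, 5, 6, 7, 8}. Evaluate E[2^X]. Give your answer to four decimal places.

E[2^X] = Σ 2^x·P(X=x)
 = 8·9/199 + 16·16/199 + 32·25/199 + 64·36/199 + 128·49/199 + 256·64/199
 = 72/199 + 256/199 + 800/199 + 2304/199 + 6272/199 + 16384/199
 = 26088/199

131.0955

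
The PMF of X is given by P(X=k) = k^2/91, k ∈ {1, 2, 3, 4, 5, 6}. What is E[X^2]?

25

E[X^2] = Σ x^2·P(X=x)
 = 1·1/91 + 4·4/91 + 9·9/91 + 16·16/91 + 25·25/91 + 36·36/91
 = 1/91 + 16/91 + 81/91 + 256/91 + 625/91 + 1296/91
 = 25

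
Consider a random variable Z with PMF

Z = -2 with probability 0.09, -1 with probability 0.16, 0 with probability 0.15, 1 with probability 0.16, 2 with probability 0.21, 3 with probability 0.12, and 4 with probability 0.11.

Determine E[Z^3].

E[Z^3] = Σ z^3·P(Z=z)
 = (-8)·0.09 + (-1)·0.16 + 0·0.15 + 1·0.16 + 8·0.21 + 27·0.12 + 64·0.11
 = (-0.72) + (-0.16) + 0 + 0.16 + 1.68 + 3.24 + 7.04
 = 11.24

11.24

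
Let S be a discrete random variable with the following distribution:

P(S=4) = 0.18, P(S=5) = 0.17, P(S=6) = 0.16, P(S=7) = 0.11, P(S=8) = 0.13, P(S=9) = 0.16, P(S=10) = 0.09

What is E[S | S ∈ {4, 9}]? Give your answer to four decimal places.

6.3529

P(S ∈ {4, 9}) = 0.18 + 0.16 = 0.34.
E[S | S ∈ {4, 9}] = [4·0.18 + 9·0.16] / 0.34
 = 2.16 / 0.34
 = 108/17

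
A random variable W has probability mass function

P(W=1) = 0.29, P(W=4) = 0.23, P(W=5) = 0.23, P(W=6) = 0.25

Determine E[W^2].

E[W^2] = Σ w^2·P(W=w)
 = 1·0.29 + 16·0.23 + 25·0.23 + 36·0.25
 = 0.29 + 3.68 + 5.75 + 9
 = 18.72

18.72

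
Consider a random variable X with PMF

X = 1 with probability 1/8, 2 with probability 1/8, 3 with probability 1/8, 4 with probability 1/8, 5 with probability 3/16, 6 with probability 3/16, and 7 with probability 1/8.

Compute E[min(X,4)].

3.25

E[min(X,4)] = Σ min(x,4)·P(X=x)
 = 1·1/8 + 2·1/8 + 3·1/8 + 4·1/8 + 4·3/16 + 4·3/16 + 4·1/8
 = 1/8 + 1/4 + 3/8 + 1/2 + 3/4 + 3/4 + 1/2
 = 13/4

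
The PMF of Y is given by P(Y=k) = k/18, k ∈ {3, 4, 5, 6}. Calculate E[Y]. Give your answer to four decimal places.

E[Y] = Σ y·P(Y=y)
 = 3·1/6 + 4·2/9 + 5·5/18 + 6·1/3
 = 1/2 + 8/9 + 25/18 + 2
 = 43/9

4.7778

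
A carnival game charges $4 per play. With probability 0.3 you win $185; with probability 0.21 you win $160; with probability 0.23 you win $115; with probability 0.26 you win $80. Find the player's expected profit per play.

E[payout] = 185·0.3 + 160·0.21 + 115·0.23 + 80·0.26
 = 55.5 + 33.6 + 26.45 + 20.8
 = 136.35
Net = 136.35 - 4 = 132.35

132.35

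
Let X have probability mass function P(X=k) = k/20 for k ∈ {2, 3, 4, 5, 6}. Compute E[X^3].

E[X^3] = Σ x^3·P(X=x)
 = 8·1/10 + 27·3/20 + 64·1/5 + 125·1/4 + 216·3/10
 = 4/5 + 81/20 + 64/5 + 125/4 + 324/5
 = 1137/10

113.7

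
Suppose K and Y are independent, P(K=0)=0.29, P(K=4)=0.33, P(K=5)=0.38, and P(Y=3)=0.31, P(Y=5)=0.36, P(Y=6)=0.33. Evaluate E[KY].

E[KY] = Σ_k Σ_y ky · P(K=k)P(Y=y)
 = 0·0.0899 + 0·0.1044 + 0·0.0957 + 12·0.1023 + 20·0.1188 + 24·0.1089 + 15·0.1178 + 25·0.1368 + 30·0.1254
 = 0 + 0 + 0 + 1.2276 + 2.376 + 2.6136 + 1.767 + 3.42 + 3.762
 = 15.1662

15.1662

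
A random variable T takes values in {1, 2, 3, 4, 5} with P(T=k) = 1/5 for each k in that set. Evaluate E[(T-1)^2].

E[(T-1)^2] = Σ (t-1)^2·P(T=t)
 = 0·1/5 + 1·1/5 + 4·1/5 + 9·1/5 + 16·1/5
 = 0 + 1/5 + 4/5 + 9/5 + 16/5
 = 6

6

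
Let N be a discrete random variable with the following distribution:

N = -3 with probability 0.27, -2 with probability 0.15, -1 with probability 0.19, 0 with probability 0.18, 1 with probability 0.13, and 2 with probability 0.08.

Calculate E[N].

-1.01

E[N] = Σ n·P(N=n)
 = (-3)·0.27 + (-2)·0.15 + (-1)·0.19 + 0·0.18 + 1·0.13 + 2·0.08
 = (-0.81) + (-0.3) + (-0.19) + 0 + 0.13 + 0.16
 = -1.01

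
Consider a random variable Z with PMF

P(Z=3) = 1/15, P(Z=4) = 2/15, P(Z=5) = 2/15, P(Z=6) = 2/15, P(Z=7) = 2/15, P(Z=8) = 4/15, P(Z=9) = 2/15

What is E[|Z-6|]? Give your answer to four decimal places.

1.6667

E[|Z-6|] = Σ |z-6|·P(Z=z)
 = 3·1/15 + 2·2/15 + 1·2/15 + 0·2/15 + 1·2/15 + 2·4/15 + 3·2/15
 = 1/5 + 4/15 + 2/15 + 0 + 2/15 + 8/15 + 2/5
 = 5/3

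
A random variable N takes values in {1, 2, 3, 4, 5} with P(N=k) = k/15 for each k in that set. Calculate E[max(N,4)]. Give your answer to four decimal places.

E[max(N,4)] = Σ max(n,4)·P(N=n)
 = 4·1/15 + 4·2/15 + 4·1/5 + 4·4/15 + 5·1/3
 = 4/15 + 8/15 + 4/5 + 16/15 + 5/3
 = 13/3

4.3333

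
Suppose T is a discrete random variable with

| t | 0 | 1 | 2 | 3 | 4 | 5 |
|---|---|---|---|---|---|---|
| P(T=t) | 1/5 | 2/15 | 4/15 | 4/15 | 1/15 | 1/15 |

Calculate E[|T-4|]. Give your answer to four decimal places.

2.0667

E[|T-4|] = Σ |t-4|·P(T=t)
 = 4·1/5 + 3·2/15 + 2·4/15 + 1·4/15 + 0·1/15 + 1·1/15
 = 4/5 + 2/5 + 8/15 + 4/15 + 0 + 1/15
 = 31/15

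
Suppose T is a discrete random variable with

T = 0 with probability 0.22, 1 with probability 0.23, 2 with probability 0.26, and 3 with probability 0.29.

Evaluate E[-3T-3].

E[-3T-3] = Σ (-3t-3)·P(T=t)
 = (-3)·0.22 + (-6)·0.23 + (-9)·0.26 + (-12)·0.29
 = (-0.66) + (-1.38) + (-2.34) + (-3.48)
 = -7.86

-7.86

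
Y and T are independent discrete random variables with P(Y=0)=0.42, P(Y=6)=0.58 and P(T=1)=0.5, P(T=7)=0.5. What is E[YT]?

E[YT] = Σ_y Σ_t yt · P(Y=y)P(T=t)
 = 0·0.21 + 0·0.21 + 6·0.29 + 42·0.29
 = 0 + 0 + 1.74 + 12.18
 = 13.92

13.92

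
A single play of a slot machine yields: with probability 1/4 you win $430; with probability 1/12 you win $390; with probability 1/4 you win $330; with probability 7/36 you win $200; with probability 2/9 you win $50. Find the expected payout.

272.5

E[payout] = 430·1/4 + 390·1/12 + 330·1/4 + 200·7/36 + 50·2/9
 = 215/2 + 65/2 + 165/2 + 350/9 + 100/9
 = 545/2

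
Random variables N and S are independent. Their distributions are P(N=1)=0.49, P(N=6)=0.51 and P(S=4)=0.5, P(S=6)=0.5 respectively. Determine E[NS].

E[NS] = Σ_n Σ_s ns · P(N=n)P(S=s)
 = 4·0.245 + 6·0.245 + 24·0.255 + 36·0.255
 = 0.98 + 1.47 + 6.12 + 9.18
 = 17.75

17.75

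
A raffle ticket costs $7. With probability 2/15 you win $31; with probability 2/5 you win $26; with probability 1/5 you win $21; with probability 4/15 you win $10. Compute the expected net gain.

14.4

E[payout] = 31·2/15 + 26·2/5 + 21·1/5 + 10·4/15
 = 62/15 + 52/5 + 21/5 + 8/3
 = 107/5
Net = 107/5 - 7 = 72/5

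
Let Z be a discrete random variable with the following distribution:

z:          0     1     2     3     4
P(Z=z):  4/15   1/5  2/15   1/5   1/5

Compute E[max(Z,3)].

3.2

E[max(Z,3)] = Σ max(z,3)·P(Z=z)
 = 3·4/15 + 3·1/5 + 3·2/15 + 3·1/5 + 4·1/5
 = 4/5 + 3/5 + 2/5 + 3/5 + 4/5
 = 16/5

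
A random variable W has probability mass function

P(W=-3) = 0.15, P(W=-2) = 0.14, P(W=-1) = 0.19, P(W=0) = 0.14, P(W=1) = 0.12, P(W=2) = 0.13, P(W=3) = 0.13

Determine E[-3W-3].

-2.55

E[-3W-3] = Σ (-3w-3)·P(W=w)
 = 6·0.15 + 3·0.14 + 0·0.19 + (-3)·0.14 + (-6)·0.12 + (-9)·0.13 + (-12)·0.13
 = 0.9 + 0.42 + 0 + (-0.42) + (-0.72) + (-1.17) + (-1.56)
 = -2.55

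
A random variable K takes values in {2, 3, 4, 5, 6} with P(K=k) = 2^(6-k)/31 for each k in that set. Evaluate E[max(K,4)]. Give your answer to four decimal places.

4.1290

E[max(K,4)] = Σ max(k,4)·P(K=k)
 = 4·16/31 + 4·8/31 + 4·4/31 + 5·2/31 + 6·1/31
 = 64/31 + 32/31 + 16/31 + 10/31 + 6/31
 = 128/31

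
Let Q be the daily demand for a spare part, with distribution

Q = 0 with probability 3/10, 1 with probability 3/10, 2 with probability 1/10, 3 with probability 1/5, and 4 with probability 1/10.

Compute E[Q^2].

E[Q^2] = Σ q^2·P(Q=q)
 = 0·3/10 + 1·3/10 + 4·1/10 + 9·1/5 + 16·1/10
 = 0 + 3/10 + 2/5 + 9/5 + 8/5
 = 41/10

4.1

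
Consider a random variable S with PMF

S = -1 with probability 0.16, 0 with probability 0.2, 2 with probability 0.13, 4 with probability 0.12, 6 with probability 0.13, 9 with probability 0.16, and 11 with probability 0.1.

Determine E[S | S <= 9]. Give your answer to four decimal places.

P(S <= 9) = 0.16 + 0.2 + 0.13 + 0.12 + 0.13 + 0.16 = 0.9.
E[S | S <= 9] = [(-1)·0.16 + 0·0.2 + 2·0.13 + 4·0.12 + 6·0.13 + 9·0.16] / 0.9
 = 2.8 / 0.9
 = 28/9

3.1111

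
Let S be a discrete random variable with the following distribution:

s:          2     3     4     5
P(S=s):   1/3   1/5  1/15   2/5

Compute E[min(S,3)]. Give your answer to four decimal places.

2.6667

E[min(S,3)] = Σ min(s,3)·P(S=s)
 = 2·1/3 + 3·1/5 + 3·1/15 + 3·2/5
 = 2/3 + 3/5 + 1/5 + 6/5
 = 8/3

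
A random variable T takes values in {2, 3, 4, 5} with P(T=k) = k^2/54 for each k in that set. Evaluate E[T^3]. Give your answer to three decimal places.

81.926

E[T^3] = Σ t^3·P(T=t)
 = 8·2/27 + 27·1/6 + 64·8/27 + 125·25/54
 = 16/27 + 9/2 + 512/27 + 3125/54
 = 2212/27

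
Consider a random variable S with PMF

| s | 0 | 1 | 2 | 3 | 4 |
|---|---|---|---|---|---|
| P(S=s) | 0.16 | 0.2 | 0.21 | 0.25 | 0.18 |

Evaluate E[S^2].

6.17

E[S^2] = Σ s^2·P(S=s)
 = 0·0.16 + 1·0.2 + 4·0.21 + 9·0.25 + 16·0.18
 = 0 + 0.2 + 0.84 + 2.25 + 2.88
 = 6.17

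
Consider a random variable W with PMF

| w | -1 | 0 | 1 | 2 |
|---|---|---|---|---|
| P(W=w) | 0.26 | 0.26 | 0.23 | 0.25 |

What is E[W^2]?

E[W^2] = Σ w^2·P(W=w)
 = 1·0.26 + 0·0.26 + 1·0.23 + 4·0.25
 = 0.26 + 0 + 0.23 + 1
 = 1.49

1.49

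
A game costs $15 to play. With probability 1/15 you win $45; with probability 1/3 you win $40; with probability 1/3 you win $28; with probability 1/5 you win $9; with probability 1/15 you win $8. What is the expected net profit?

E[payout] = 45·1/15 + 40·1/3 + 28·1/3 + 9·1/5 + 8·1/15
 = 3 + 40/3 + 28/3 + 9/5 + 8/15
 = 28
Net = 28 - 15 = 13

13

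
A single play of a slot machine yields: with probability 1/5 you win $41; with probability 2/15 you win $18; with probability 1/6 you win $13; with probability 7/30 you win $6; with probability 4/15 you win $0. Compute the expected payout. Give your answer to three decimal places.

14.167

E[payout] = 41·1/5 + 18·2/15 + 13·1/6 + 6·7/30 + 0·4/15
 = 41/5 + 12/5 + 13/6 + 7/5 + 0
 = 85/6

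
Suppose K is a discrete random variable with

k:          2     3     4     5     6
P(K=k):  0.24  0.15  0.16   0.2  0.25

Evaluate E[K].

4.07

E[K] = Σ k·P(K=k)
 = 2·0.24 + 3·0.15 + 4·0.16 + 5·0.2 + 6·0.25
 = 0.48 + 0.45 + 0.64 + 1 + 1.5
 = 4.07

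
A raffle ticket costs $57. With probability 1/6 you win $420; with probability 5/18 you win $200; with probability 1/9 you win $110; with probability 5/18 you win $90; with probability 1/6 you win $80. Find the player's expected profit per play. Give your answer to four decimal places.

E[payout] = 420·1/6 + 200·5/18 + 110·1/9 + 90·5/18 + 80·1/6
 = 70 + 500/9 + 110/9 + 25 + 40/3
 = 1585/9
Net = 1585/9 - 57 = 1072/9

119.1111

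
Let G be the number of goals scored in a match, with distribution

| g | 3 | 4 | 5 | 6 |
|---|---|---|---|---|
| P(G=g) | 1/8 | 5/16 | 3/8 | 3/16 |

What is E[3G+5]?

E[3G+5] = Σ (3g+5)·P(G=g)
 = 14·1/8 + 17·5/16 + 20·3/8 + 23·3/16
 = 7/4 + 85/16 + 15/2 + 69/16
 = 151/8

18.875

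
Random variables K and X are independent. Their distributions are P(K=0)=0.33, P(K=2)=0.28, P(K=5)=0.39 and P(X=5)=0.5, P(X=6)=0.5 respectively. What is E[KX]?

E[KX] = Σ_k Σ_x kx · P(K=k)P(X=x)
 = 0·0.165 + 0·0.165 + 10·0.14 + 12·0.14 + 25·0.195 + 30·0.195
 = 0 + 0 + 1.4 + 1.68 + 4.875 + 5.85
 = 13.805

13.805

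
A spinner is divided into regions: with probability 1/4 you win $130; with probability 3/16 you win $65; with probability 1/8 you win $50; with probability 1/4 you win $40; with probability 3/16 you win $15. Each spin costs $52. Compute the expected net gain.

E[payout] = 130·1/4 + 65·3/16 + 50·1/8 + 40·1/4 + 15·3/16
 = 65/2 + 195/16 + 25/4 + 10 + 45/16
 = 255/4
Net = 255/4 - 52 = 47/4

11.75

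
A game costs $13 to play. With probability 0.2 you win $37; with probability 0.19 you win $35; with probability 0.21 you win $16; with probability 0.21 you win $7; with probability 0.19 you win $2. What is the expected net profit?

6.26

E[payout] = 37·0.2 + 35·0.19 + 16·0.21 + 7·0.21 + 2·0.19
 = 7.4 + 6.65 + 3.36 + 1.47 + 0.38
 = 19.26
Net = 19.26 - 13 = 6.26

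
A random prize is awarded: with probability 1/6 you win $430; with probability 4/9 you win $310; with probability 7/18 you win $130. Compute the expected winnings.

E[payout] = 430·1/6 + 310·4/9 + 130·7/18
 = 215/3 + 1240/9 + 455/9
 = 260

260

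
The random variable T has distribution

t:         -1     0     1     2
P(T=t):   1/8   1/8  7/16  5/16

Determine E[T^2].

E[T^2] = Σ t^2·P(T=t)
 = 1·1/8 + 0·1/8 + 1·7/16 + 4·5/16
 = 1/8 + 0 + 7/16 + 5/4
 = 29/16

1.8125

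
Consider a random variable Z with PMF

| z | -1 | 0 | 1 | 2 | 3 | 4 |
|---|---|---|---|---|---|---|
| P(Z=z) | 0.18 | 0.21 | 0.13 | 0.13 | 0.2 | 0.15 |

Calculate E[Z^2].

5.03

E[Z^2] = Σ z^2·P(Z=z)
 = 1·0.18 + 0·0.21 + 1·0.13 + 4·0.13 + 9·0.2 + 16·0.15
 = 0.18 + 0 + 0.13 + 0.52 + 1.8 + 2.4
 = 5.03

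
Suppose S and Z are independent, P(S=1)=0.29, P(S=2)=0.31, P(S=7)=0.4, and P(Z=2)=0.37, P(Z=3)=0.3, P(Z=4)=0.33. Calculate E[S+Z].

E[S+Z] = Σ_s Σ_z (s+z) · P(S=s)P(Z=z)
 = 3·0.1073 + 4·0.087 + 5·0.0957 + 4·0.1147 + 5·0.093 + 6·0.1023 + 9·0.148 + 10·0.12 + 11·0.132
 = 0.3219 + 0.348 + 0.4785 + 0.4588 + 0.465 + 0.6138 + 1.332 + 1.2 + 1.452
 = 6.67

6.67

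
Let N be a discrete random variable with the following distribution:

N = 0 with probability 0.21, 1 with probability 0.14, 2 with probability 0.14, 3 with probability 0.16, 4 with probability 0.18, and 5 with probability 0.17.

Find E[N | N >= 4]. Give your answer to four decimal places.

P(N >= 4) = 0.18 + 0.17 = 0.35.
E[N | N >= 4] = [4·0.18 + 5·0.17] / 0.35
 = 1.57 / 0.35
 = 157/35

4.4857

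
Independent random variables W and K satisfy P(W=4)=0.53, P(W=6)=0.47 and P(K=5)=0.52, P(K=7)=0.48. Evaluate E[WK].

E[WK] = Σ_w Σ_k wk · P(W=w)P(K=k)
 = 20·0.2756 + 28·0.2544 + 30·0.2444 + 42·0.2256
 = 5.512 + 7.1232 + 7.332 + 9.4752
 = 29.4424

29.4424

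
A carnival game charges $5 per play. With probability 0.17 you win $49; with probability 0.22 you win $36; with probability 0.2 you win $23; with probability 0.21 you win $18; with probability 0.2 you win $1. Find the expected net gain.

19.83

E[payout] = 49·0.17 + 36·0.22 + 23·0.2 + 18·0.21 + 1·0.2
 = 8.33 + 7.92 + 4.6 + 3.78 + 0.2
 = 24.83
Net = 24.83 - 5 = 19.83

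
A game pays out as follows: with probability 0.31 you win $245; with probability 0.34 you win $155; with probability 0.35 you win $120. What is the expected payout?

170.65

E[payout] = 245·0.31 + 155·0.34 + 120·0.35
 = 75.95 + 52.7 + 42
 = 170.65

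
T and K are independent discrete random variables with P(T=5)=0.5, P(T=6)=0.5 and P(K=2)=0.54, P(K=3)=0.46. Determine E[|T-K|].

3.04

E[|T-K|] = Σ_t Σ_k |t-k| · P(T=t)P(K=k)
 = 3·0.27 + 2·0.23 + 4·0.27 + 3·0.23
 = 0.81 + 0.46 + 1.08 + 0.69
 = 3.04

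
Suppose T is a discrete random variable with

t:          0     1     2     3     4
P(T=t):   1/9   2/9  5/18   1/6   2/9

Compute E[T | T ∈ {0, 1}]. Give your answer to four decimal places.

0.6667

P(T ∈ {0, 1}) = 1/9 + 2/9 = 1/3.
E[T | T ∈ {0, 1}] = [0·1/9 + 1·2/9] / (1/3)
 = 2/9 / (1/3)
 = 2/3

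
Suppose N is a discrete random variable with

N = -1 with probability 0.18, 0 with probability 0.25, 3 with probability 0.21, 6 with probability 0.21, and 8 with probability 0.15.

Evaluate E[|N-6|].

E[|N-6|] = Σ |n-6|·P(N=n)
 = 7·0.18 + 6·0.25 + 3·0.21 + 0·0.21 + 2·0.15
 = 1.26 + 1.5 + 0.63 + 0 + 0.3
 = 3.69

3.69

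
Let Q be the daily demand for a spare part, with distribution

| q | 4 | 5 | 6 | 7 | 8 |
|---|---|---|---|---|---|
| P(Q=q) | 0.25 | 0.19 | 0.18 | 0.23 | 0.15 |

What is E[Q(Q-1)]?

30.26

E[Q(Q-1)] = Σ q(q-1)·P(Q=q)
 = 12·0.25 + 20·0.19 + 30·0.18 + 42·0.23 + 56·0.15
 = 3 + 3.8 + 5.4 + 9.66 + 8.4
 = 30.26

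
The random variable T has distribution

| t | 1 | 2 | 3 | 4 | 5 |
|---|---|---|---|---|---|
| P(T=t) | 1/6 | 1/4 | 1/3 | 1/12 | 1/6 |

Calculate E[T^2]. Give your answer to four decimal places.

9.6667

E[T^2] = Σ t^2·P(T=t)
 = 1·1/6 + 4·1/4 + 9·1/3 + 16·1/12 + 25·1/6
 = 1/6 + 1 + 3 + 4/3 + 25/6
 = 29/3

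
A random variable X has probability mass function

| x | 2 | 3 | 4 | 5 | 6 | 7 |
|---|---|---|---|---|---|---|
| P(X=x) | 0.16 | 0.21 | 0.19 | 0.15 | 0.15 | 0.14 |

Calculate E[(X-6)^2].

5.5

E[(X-6)^2] = Σ (x-6)^2·P(X=x)
 = 16·0.16 + 9·0.21 + 4·0.19 + 1·0.15 + 0·0.15 + 1·0.14
 = 2.56 + 1.89 + 0.76 + 0.15 + 0 + 0.14
 = 5.5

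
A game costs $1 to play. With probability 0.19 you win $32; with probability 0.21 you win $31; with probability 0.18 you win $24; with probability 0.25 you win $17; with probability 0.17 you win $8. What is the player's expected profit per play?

21.52

E[payout] = 32·0.19 + 31·0.21 + 24·0.18 + 17·0.25 + 8·0.17
 = 6.08 + 6.51 + 4.32 + 4.25 + 1.36
 = 22.52
Net = 22.52 - 1 = 21.52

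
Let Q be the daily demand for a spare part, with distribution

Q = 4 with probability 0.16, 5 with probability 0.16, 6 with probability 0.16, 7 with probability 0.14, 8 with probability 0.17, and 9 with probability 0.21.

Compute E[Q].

E[Q] = Σ q·P(Q=q)
 = 4·0.16 + 5·0.16 + 6·0.16 + 7·0.14 + 8·0.17 + 9·0.21
 = 0.64 + 0.8 + 0.96 + 0.98 + 1.36 + 1.89
 = 6.63

6.63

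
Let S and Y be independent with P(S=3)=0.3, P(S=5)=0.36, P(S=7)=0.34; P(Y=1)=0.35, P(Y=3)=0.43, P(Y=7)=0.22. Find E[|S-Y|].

E[|S-Y|] = Σ_s Σ_y |s-y| · P(S=s)P(Y=y)
 = 2·0.105 + 0·0.129 + 4·0.066 + 4·0.126 + 2·0.1548 + 2·0.0792 + 6·0.119 + 4·0.1462 + 0·0.0748
 = 0.21 + 0 + 0.264 + 0.504 + 0.3096 + 0.1584 + 0.714 + 0.5848 + 0
 = 2.7448

2.7448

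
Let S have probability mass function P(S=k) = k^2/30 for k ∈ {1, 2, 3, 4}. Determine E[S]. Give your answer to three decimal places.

3.333

E[S] = Σ s·P(S=s)
 = 1·1/30 + 2·2/15 + 3·3/10 + 4·8/15
 = 1/30 + 4/15 + 9/10 + 32/15
 = 10/3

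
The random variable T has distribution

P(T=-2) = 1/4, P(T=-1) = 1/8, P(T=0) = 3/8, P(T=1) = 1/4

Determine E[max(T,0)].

0.25

E[max(T,0)] = Σ max(t,0)·P(T=t)
 = 0·1/4 + 0·1/8 + 0·3/8 + 1·1/4
 = 0 + 0 + 0 + 1/4
 = 1/4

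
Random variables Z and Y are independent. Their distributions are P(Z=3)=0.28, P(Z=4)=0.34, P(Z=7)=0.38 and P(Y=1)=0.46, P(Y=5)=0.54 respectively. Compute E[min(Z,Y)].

E[min(Z,Y)] = Σ_z Σ_y min(z,y) · P(Z=z)P(Y=y)
 = 1·0.1288 + 3·0.1512 + 1·0.1564 + 4·0.1836 + 1·0.1748 + 5·0.2052
 = 0.1288 + 0.4536 + 0.1564 + 0.7344 + 0.1748 + 1.026
 = 2.674

2.674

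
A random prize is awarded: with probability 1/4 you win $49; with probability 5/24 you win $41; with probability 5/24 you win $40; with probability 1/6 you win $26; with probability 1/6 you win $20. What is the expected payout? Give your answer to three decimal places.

36.792

E[payout] = 49·1/4 + 41·5/24 + 40·5/24 + 26·1/6 + 20·1/6
 = 49/4 + 205/24 + 25/3 + 13/3 + 10/3
 = 883/24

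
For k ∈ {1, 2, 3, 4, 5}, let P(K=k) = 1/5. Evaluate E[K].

E[K] = Σ k·P(K=k)
 = 1·1/5 + 2·1/5 + 3·1/5 + 4·1/5 + 5·1/5
 = 1/5 + 2/5 + 3/5 + 4/5 + 1
 = 3

3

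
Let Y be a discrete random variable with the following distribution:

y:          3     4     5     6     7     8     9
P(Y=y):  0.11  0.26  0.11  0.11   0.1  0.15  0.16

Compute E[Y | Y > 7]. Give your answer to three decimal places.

P(Y > 7) = 0.15 + 0.16 = 0.31.
E[Y | Y > 7] = [8·0.15 + 9·0.16] / 0.31
 = 2.64 / 0.31
 = 264/31

8.516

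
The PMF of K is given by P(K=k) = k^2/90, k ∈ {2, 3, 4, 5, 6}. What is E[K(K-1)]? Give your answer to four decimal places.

E[K(K-1)] = Σ k(k-1)·P(K=k)
 = 2·2/45 + 6·1/10 + 12·8/45 + 20·5/18 + 30·2/5
 = 4/45 + 3/5 + 32/15 + 50/9 + 12
 = 917/45

20.3778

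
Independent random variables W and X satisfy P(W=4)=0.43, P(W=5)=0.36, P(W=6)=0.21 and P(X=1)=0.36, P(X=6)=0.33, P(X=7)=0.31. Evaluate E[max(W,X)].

E[max(W,X)] = Σ_w Σ_x max(w,x) · P(W=w)P(X=x)
 = 4·0.1548 + 6·0.1419 + 7·0.1333 + 5·0.1296 + 6·0.1188 + 7·0.1116 + 6·0.0756 + 6·0.0693 + 7·0.0651
 = 0.6192 + 0.8514 + 0.9331 + 0.648 + 0.7128 + 0.7812 + 0.4536 + 0.4158 + 0.4557
 = 5.8708

5.8708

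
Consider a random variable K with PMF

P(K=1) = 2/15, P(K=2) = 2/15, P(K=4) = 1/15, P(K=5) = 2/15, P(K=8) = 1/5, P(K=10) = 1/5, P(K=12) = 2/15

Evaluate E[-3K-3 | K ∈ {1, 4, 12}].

-21

P(K ∈ {1, 4, 12}) = 2/15 + 1/15 + 2/15 = 1/3.
E[-3K-3 | K ∈ {1, 4, 12}] = [(-6)·2/15 + (-15)·1/15 + (-39)·2/15] / (1/3)
 = -7 / (1/3)
 = -21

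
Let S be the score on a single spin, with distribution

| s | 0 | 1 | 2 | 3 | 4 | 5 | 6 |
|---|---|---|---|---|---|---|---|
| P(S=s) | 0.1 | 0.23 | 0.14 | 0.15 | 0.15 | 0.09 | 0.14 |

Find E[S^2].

E[S^2] = Σ s^2·P(S=s)
 = 0·0.1 + 1·0.23 + 4·0.14 + 9·0.15 + 16·0.15 + 25·0.09 + 36·0.14
 = 0 + 0.23 + 0.56 + 1.35 + 2.4 + 2.25 + 5.04
 = 11.83

11.83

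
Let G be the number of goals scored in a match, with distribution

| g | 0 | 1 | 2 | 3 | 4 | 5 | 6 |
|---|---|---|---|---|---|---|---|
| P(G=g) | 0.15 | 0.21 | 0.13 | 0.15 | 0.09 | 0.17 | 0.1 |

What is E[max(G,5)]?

5.1

E[max(G,5)] = Σ max(g,5)·P(G=g)
 = 5·0.15 + 5·0.21 + 5·0.13 + 5·0.15 + 5·0.09 + 5·0.17 + 6·0.1
 = 0.75 + 1.05 + 0.65 + 0.75 + 0.45 + 0.85 + 0.6
 = 5.1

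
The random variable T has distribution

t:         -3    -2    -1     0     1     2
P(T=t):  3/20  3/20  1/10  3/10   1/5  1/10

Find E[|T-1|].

E[|T-1|] = Σ |t-1|·P(T=t)
 = 4·3/20 + 3·3/20 + 2·1/10 + 1·3/10 + 0·1/5 + 1·1/10
 = 3/5 + 9/20 + 1/5 + 3/10 + 0 + 1/10
 = 33/20

1.65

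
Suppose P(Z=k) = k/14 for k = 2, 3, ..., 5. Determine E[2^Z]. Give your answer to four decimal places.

E[2^Z] = Σ 2^z·P(Z=z)
 = 4·1/7 + 8·3/14 + 16·2/7 + 32·5/14
 = 4/7 + 12/7 + 32/7 + 80/7
 = 128/7

18.2857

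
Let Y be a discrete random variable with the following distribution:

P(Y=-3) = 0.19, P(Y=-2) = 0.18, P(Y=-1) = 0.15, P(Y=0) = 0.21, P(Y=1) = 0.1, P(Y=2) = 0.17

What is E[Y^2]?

E[Y^2] = Σ y^2·P(Y=y)
 = 9·0.19 + 4·0.18 + 1·0.15 + 0·0.21 + 1·0.1 + 4·0.17
 = 1.71 + 0.72 + 0.15 + 0 + 0.1 + 0.68
 = 3.36

3.36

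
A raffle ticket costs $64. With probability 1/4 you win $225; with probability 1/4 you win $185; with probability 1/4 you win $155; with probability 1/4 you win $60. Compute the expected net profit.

92.25

E[payout] = 225·1/4 + 185·1/4 + 155·1/4 + 60·1/4
 = 225/4 + 185/4 + 155/4 + 15
 = 625/4
Net = 625/4 - 64 = 369/4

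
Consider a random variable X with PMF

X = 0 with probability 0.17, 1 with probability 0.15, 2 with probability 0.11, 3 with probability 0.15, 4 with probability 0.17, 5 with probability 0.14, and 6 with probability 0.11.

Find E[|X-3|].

1.7

E[|X-3|] = Σ |x-3|·P(X=x)
 = 3·0.17 + 2·0.15 + 1·0.11 + 0·0.15 + 1·0.17 + 2·0.14 + 3·0.11
 = 0.51 + 0.3 + 0.11 + 0 + 0.17 + 0.28 + 0.33
 = 1.7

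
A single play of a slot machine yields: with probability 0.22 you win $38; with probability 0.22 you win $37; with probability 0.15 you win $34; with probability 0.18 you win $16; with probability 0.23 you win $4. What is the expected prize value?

E[payout] = 38·0.22 + 37·0.22 + 34·0.15 + 16·0.18 + 4·0.23
 = 8.36 + 8.14 + 5.1 + 2.88 + 0.92
 = 25.4

25.4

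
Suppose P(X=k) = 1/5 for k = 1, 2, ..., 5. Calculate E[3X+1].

10

E[3X+1] = Σ (3x+1)·P(X=x)
 = 4·1/5 + 7·1/5 + 10·1/5 + 13·1/5 + 16·1/5
 = 4/5 + 7/5 + 2 + 13/5 + 16/5
 = 10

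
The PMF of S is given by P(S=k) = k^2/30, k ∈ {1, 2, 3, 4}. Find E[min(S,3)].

E[min(S,3)] = Σ min(s,3)·P(S=s)
 = 1·1/30 + 2·2/15 + 3·3/10 + 3·8/15
 = 1/30 + 4/15 + 9/10 + 8/5
 = 14/5

2.8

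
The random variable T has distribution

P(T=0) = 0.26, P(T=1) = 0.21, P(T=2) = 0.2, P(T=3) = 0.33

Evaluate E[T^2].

3.98

E[T^2] = Σ t^2·P(T=t)
 = 0·0.26 + 1·0.21 + 4·0.2 + 9·0.33
 = 0 + 0.21 + 0.8 + 2.97
 = 3.98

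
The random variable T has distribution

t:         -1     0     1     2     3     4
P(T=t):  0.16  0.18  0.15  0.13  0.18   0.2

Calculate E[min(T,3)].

E[min(T,3)] = Σ min(t,3)·P(T=t)
 = (-1)·0.16 + 0·0.18 + 1·0.15 + 2·0.13 + 3·0.18 + 3·0.2
 = (-0.16) + 0 + 0.15 + 0.26 + 0.54 + 0.6
 = 1.39

1.39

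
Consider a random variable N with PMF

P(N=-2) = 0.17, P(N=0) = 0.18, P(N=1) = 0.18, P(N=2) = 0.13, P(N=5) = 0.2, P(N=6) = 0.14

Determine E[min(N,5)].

E[min(N,5)] = Σ min(n,5)·P(N=n)
 = (-2)·0.17 + 0·0.18 + 1·0.18 + 2·0.13 + 5·0.2 + 5·0.14
 = (-0.34) + 0 + 0.18 + 0.26 + 1 + 0.7
 = 1.8

1.8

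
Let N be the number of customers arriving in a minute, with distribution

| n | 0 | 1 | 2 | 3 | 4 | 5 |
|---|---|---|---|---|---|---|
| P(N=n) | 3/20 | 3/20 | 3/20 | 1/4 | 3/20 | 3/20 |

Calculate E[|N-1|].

1.85

E[|N-1|] = Σ |n-1|·P(N=n)
 = 1·3/20 + 0·3/20 + 1·3/20 + 2·1/4 + 3·3/20 + 4·3/20
 = 3/20 + 0 + 3/20 + 1/2 + 9/20 + 3/5
 = 37/20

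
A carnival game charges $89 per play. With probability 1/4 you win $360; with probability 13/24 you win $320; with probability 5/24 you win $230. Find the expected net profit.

222.25

E[payout] = 360·1/4 + 320·13/24 + 230·5/24
 = 90 + 520/3 + 575/12
 = 1245/4
Net = 1245/4 - 89 = 889/4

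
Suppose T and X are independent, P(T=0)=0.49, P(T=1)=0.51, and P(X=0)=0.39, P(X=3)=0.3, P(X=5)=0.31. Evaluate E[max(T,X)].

E[max(T,X)] = Σ_t Σ_x max(t,x) · P(T=t)P(X=x)
 = 0·0.1911 + 3·0.147 + 5·0.1519 + 1·0.1989 + 3·0.153 + 5·0.1581
 = 0 + 0.441 + 0.7595 + 0.1989 + 0.459 + 0.7905
 = 2.6489

2.6489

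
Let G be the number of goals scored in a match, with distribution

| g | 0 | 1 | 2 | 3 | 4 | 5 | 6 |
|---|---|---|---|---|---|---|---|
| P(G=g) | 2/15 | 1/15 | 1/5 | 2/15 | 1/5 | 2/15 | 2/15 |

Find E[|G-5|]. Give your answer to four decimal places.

2.1333

E[|G-5|] = Σ |g-5|·P(G=g)
 = 5·2/15 + 4·1/15 + 3·1/5 + 2·2/15 + 1·1/5 + 0·2/15 + 1·2/15
 = 2/3 + 4/15 + 3/5 + 4/15 + 1/5 + 0 + 2/15
 = 32/15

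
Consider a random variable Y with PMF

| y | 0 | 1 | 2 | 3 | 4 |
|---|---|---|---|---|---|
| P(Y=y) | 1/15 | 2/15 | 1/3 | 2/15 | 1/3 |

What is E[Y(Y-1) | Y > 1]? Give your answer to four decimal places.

6.8333

P(Y > 1) = 1/3 + 2/15 + 1/3 = 4/5.
E[Y(Y-1) | Y > 1] = [2·1/3 + 6·2/15 + 12·1/3] / (4/5)
 = 82/15 / (4/5)
 = 41/6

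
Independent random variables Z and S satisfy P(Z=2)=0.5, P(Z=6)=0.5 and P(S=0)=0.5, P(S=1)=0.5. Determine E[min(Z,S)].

E[min(Z,S)] = Σ_z Σ_s min(z,s) · P(Z=z)P(S=s)
 = 0·0.25 + 1·0.25 + 0·0.25 + 1·0.25
 = 0 + 0.25 + 0 + 0.25
 = 0.5

0.5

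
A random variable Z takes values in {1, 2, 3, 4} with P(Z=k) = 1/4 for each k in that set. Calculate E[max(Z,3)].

E[max(Z,3)] = Σ max(z,3)·P(Z=z)
 = 3·1/4 + 3·1/4 + 3·1/4 + 4·1/4
 = 3/4 + 3/4 + 3/4 + 1
 = 13/4

3.25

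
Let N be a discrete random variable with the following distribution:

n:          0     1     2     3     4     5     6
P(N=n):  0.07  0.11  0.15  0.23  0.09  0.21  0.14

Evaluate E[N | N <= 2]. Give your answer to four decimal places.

P(N <= 2) = 0.07 + 0.11 + 0.15 = 0.33.
E[N | N <= 2] = [0·0.07 + 1·0.11 + 2·0.15] / 0.33
 = 0.41 / 0.33
 = 41/33

1.2424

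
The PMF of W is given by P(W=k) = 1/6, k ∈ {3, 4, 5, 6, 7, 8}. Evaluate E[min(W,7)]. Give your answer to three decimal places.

5.333

E[min(W,7)] = Σ min(w,7)·P(W=w)
 = 3·1/6 + 4·1/6 + 5·1/6 + 6·1/6 + 7·1/6 + 7·1/6
 = 1/2 + 2/3 + 5/6 + 1 + 7/6 + 7/6
 = 16/3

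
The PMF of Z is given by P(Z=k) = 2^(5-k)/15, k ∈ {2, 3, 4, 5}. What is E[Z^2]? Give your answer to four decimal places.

8.3333

E[Z^2] = Σ z^2·P(Z=z)
 = 4·8/15 + 9·4/15 + 16·2/15 + 25·1/15
 = 32/15 + 12/5 + 32/15 + 5/3
 = 25/3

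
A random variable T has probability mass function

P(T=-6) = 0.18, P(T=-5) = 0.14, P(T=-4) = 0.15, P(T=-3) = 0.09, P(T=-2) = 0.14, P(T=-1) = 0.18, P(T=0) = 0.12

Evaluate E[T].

-3.11

E[T] = Σ t·P(T=t)
 = (-6)·0.18 + (-5)·0.14 + (-4)·0.15 + (-3)·0.09 + (-2)·0.14 + (-1)·0.18 + 0·0.12
 = (-1.08) + (-0.7) + (-0.6) + (-0.27) + (-0.28) + (-0.18) + 0
 = -3.11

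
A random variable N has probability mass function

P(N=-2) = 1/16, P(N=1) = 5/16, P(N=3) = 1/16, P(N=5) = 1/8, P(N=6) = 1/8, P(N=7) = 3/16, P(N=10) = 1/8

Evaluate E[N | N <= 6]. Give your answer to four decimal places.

2.5455

P(N <= 6) = 1/16 + 5/16 + 1/16 + 1/8 + 1/8 = 11/16.
E[N | N <= 6] = [(-2)·1/16 + 1·5/16 + 3·1/16 + 5·1/8 + 6·1/8] / (11/16)
 = 7/4 / (11/16)
 = 28/11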